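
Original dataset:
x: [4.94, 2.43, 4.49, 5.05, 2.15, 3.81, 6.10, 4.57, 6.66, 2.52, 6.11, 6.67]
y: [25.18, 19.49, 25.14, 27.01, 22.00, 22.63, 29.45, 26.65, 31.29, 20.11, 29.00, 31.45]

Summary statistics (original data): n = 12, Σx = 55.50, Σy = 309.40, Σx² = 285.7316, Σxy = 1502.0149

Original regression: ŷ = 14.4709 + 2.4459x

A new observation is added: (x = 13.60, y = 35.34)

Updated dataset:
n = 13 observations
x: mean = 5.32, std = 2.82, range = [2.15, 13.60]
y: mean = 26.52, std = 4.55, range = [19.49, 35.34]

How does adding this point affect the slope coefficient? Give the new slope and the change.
The slope changes from 2.4459 to 1.4528 (change of -0.9931, or -40.6%).

The new point has HIGH LEVERAGE: x = 13.60 is far from the original mean x̄ = 55.50/12 ≈ 4.63 (original range [2.15, 6.67]).

Step 1: Update the sums with the new point (n goes from 12 to 13)
Σx  = 55.50 + 13.60 = 69.10
Σy  = 309.40 + 35.34 = 344.74
Σx² = 285.7316 + 13.60² = 285.7316 + 184.9600 = 470.6916
Σxy = 1502.0149 + 13.60×35.34 = 1502.0149 + 480.6240 = 1982.6389

Step 2: Recompute the slope with b₁ = (nΣxy − ΣxΣy) / (nΣx² − (Σx)²)
Numerator   = 13×1982.6389 − 69.10×344.74 = 25774.3057 − 23821.5340 = 1952.7717
Denominator = 13×470.6916 − 69.10² = 6118.9908 − 4774.8100 = 1344.1808
b₁(new) = 1952.7717 / 1344.1808 = 1.4528

(Same formula on the original sums: (12×1502.0149 − 55.50×309.40) / (12×285.7316 − 55.50²) = 852.4788 / 348.5292 = 2.4459, matching the given fit.)

Step 3: Change in slope
Δβ₁ = 1.4528 − 2.4459 = -0.9931
Relative change = -0.9931 / 2.4459 × 100% = -40.6%
→ the slope decreases when the point is added.

Because the point sits below the extension of the original line at a high-leverage x, it tilts the fit down.
In practice: investigate whether it comes from the same population as the rest of the sample.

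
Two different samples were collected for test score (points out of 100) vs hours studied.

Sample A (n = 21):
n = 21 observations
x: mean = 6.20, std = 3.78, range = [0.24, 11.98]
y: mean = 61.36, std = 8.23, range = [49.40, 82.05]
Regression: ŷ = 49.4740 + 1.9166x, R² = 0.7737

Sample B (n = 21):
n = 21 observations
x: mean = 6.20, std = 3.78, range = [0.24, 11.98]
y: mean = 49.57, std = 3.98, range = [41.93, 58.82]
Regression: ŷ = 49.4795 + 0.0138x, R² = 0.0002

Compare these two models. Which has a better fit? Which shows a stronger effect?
Model A has the better fit (R² = 0.7737 vs 0.0002). Model A shows the stronger effect (|β₁| = 1.9166 vs 0.0138).

Model Comparison:

Which explains more variance? (R²)
- Model A: R² = 0.7737 → 77.37% of variance in test score explained
- Model B: R² = 0.0002 → 0.02% of variance in test score explained
- 0.7737 > 0.0002 → Model A has the better fit

Which has the larger per-hour effect? (|β₁|)
- Model A: β₁ = 1.9166 → predicted test score rises 1.9166 points per additional hour of study time
- Model B: β₁ = 0.0138 → predicted test score rises 0.0138 points per additional hour of study time
- |1.9166| > |0.0138| → Model A shows the stronger marginal effect

Note: The two samples could reflect different populations, time periods, or measurement quality.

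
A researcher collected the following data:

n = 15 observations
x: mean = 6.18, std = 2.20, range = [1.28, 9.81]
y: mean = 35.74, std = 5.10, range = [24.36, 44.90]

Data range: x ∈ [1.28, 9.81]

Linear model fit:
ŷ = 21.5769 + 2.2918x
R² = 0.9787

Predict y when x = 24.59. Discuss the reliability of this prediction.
ŷ = 77.9323, but this is extrapolation (above the data range [1.28, 9.81]) and may be unreliable.

Prediction calculation:
ŷ = 21.5769 + 2.2918 × 24.59
ŷ = 77.9323

Reliability:
- Data range: x ∈ [1.28, 9.81]
- Prediction point: x = 24.59 is 14.78 units above the observed range → this is EXTRAPOLATION, not interpolation

Why that matters here:
- Real relationships often flatten, saturate, or turn nonlinear at extremes
- The standard error of prediction grows with (x − x̄)², and x = 24.59 is far from x̄ = 6.18
- R² describes fit only over the sampled x values; it says nothing about behaviour beyond them

A defensible statement: 'if the linear trend continued to x = 24.59, y would be about 77.9323' — the premise is untested.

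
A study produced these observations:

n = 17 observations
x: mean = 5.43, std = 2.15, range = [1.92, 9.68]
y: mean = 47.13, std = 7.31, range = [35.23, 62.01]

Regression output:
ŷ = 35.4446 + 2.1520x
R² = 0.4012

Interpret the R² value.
R² = 0.4012 means 40.12% of the variation in y is explained by the linear relationship with x. This indicates a moderate fit.

The coefficient of determination R² is the fraction of the total variation in y that the fitted line accounts for.

Here R² = 0.4012:
- Explained: 40.12% of the variation in y
- Unexplained (residual): 100% − 40.12% = 59.88%
- Rule of thumb (below 0.3 weak; 0.3 to below 0.7 moderate; 0.7 and above strong) → moderate

Note: R² never decreases when predictors are added, so it should not be used alone to compare models of different size.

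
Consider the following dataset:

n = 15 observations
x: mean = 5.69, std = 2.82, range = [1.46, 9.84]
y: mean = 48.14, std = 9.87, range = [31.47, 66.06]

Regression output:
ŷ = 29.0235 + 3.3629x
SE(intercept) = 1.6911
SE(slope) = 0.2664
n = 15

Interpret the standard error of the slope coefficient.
SE(slope) = 0.2664 measures the uncertainty in the estimated slope. The coefficient is estimated precisely (SE/|β̂₁| = 7.9%).

SE(β̂₁) = s / √Sxx, where s is the residual standard deviation and Sxx = Σ(x − x̄)². It is the yardstick for how far β̂₁ = 3.3629 could plausibly be from the true slope.

Relative precision:
- SE / |β̂₁| = 0.2664 / 3.3629 = 7.9%
- Rule of thumb (under 20%: precise; 20% to under 50%: moderately precise; 50% or more: imprecise) → precise

Link to interval estimation: a confidence interval for β₁ is β̂₁ ± t* × 0.2664, so SE sets the half-width per unit of t*.

What drives SE(β̂₁): more residual scatter → larger SE.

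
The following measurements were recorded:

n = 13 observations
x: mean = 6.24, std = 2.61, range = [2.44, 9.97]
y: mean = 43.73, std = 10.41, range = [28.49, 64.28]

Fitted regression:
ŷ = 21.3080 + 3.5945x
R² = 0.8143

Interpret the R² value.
The model explains 81.43% of the variance in y (R² = 0.8143), leaving 18.57% unexplained; the fit is strong.

R² (coefficient of determination) measures the proportion of variance in y explained by the regression model.

Here R² = 0.8143:
- Explained: 81.43% of the variation in y
- Unexplained (residual): 100% − 81.43% = 18.57%
- Rule of thumb (below 0.3 weak; 0.3 to below 0.7 moderate; 0.7 and above strong) → strong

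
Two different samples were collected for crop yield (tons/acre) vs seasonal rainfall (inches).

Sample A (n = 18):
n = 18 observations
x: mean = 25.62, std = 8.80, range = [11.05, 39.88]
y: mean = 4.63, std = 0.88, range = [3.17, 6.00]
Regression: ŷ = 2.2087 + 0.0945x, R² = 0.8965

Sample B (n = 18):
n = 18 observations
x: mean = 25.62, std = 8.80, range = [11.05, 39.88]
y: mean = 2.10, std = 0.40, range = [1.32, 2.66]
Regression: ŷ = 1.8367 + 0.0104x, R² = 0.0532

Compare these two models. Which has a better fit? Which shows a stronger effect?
Model A has the better fit (R² = 0.8965 vs 0.0532). Model A shows the stronger effect (|β₁| = 0.0945 vs 0.0104).

Model Comparison:

Fit — compare R²:
- Model A: R² = 0.8965 → 89.65% of variance in crop yield explained
- Model B: R² = 0.0532 → 5.32% of variance in crop yield explained
- 0.8965 > 0.0532 → Model A has the better fit

Which has the larger per-inch effect? (|β₁|)
- Model A: β₁ = 0.0945 → predicted crop yield rises 0.0945 tons/acre per additional inch of rainfall
- Model B: β₁ = 0.0104 → predicted crop yield rises 0.0104 tons/acre per additional inch of rainfall
- |0.0945| > |0.0104| → Model A shows the stronger marginal effect

Note: The two samples could reflect different populations, time periods, or measurement quality.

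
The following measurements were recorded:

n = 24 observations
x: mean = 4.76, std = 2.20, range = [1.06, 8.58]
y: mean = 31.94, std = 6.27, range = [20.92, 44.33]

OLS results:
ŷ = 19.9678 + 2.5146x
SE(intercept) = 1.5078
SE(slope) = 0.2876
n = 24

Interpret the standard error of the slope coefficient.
SE(slope) = 0.2876 measures the uncertainty in the estimated slope. The coefficient is estimated precisely (SE/|β̂₁| = 11.4%).

What SE measures:
- The standard error quantifies the sampling variability of the coefficient estimate
- It is the estimated standard deviation of β̂₁ across hypothetical repeated samples of the same size
- Smaller SE → more precise estimate

Relative precision:
- SE / |β̂₁| = 0.2876 / 2.5146 = 11.4%
- Rule of thumb (under 20%: precise; 20% to under 50%: moderately precise; 50% or more: imprecise) → precise

Link to the t-test: t = β̂₁ / SE(β̂₁) = 2.5146 / 0.2876 = 8.7434, the statistic for H₀: β₁ = 0.

What drives SE(β̂₁): more residual scatter → larger SE; larger n (here n = 24) → smaller SE.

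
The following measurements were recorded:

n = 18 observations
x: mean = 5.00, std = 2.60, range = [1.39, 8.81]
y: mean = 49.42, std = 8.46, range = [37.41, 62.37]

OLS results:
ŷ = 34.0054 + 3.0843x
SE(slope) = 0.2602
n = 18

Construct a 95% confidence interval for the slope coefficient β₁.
The 95% CI for β₁ is (2.5327, 3.6359)

Confidence interval for the slope:

The 95% CI for β₁ is: β̂₁ ± t*(α/2, n-2) × SE(β̂₁)

Step 1: Find critical t-value
- Confidence level = 0.95
- Degrees of freedom = n - 2 = 18 - 2 = 16
- t*(α/2, 16) = 2.1199

Step 2: Calculate margin of error
Margin = 2.1199 × 0.2602 = 0.5516

Step 3: Construct interval
CI = 3.0843 ± 0.5516
CI = (2.5327, 3.6359)

Interpretation: each one-unit increase in x is associated with a change in mean y of between 2.5327 and 3.6359, with 95% confidence.
The interval does not include 0, suggesting a significant linear relationship.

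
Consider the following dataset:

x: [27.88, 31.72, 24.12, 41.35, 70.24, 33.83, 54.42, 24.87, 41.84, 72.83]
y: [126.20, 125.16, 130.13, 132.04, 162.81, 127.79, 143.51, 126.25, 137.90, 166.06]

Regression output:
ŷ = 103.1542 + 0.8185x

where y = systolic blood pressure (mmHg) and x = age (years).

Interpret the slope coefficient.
An increase of one year in age is associated with a 0.8185 mmHg increase in predicted blood pressure.

The slope coefficient β₁ = 0.8185 represents the marginal effect of age on blood pressure.

Interpretation:
- Age up by 1 year → predicted blood pressure increases by 0.8185 mmHg
- The effect is assumed constant over the observed range of x (linearity)
- The sign (+) gives the direction; the magnitude 0.8185 gives the size of the effect per year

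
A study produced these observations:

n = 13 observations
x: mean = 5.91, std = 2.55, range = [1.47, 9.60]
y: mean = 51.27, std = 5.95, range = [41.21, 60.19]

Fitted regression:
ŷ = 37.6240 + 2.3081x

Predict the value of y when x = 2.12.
ŷ = 42.5172

x = 2.12 lies inside the observed range [1.47, 9.60], so the fitted equation applies directly:

ŷ = 37.6240 + 2.3081 × 2.12
ŷ = 37.6240 + 4.8932
ŷ = 42.5172

This is a point prediction; actual observations scatter around it by roughly the residual standard deviation.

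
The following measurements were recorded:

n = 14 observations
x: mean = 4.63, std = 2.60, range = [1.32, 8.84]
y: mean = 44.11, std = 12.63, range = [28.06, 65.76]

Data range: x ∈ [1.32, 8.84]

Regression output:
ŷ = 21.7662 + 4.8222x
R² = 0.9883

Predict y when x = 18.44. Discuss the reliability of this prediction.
ŷ = 110.6876 (extrapolation — x = 18.44 lies outside [1.32, 8.84], so reliability is low).

Prediction calculation:
ŷ = 21.7662 + 4.8222 × 18.44
ŷ = 110.6876

Reliability:
- Data range: x ∈ [1.32, 8.84]
- Prediction point: x = 18.44 is 9.60 units above the observed range → this is EXTRAPOLATION, not interpolation

Why that matters here:
- Real relationships often flatten, saturate, or turn nonlinear at extremes
- The standard error of prediction grows with (x − x̄)², and x = 18.44 is far from x̄ = 4.63

The R² = 0.9883 only validates the fit within [1.32, 8.84]; treat ŷ = 110.6876 with caution.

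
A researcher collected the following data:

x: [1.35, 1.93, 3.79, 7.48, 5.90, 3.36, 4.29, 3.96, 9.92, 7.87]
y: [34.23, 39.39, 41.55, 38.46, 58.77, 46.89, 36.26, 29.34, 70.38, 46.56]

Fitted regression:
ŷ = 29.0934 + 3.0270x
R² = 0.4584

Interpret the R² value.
R² = 0.4584 means 45.84% of the variation in y is explained by the linear relationship with x. This indicates a moderate fit.

R² = 1 − SS_res/SS_tot compares the residual scatter to the total scatter of y about its mean.

Here R² = 0.4584:
- Explained: 45.84% of the variation in y
- Unexplained (residual): 100% − 45.84% = 54.16%
- Rule of thumb (below 0.3 weak; 0.3 to below 0.7 moderate; 0.7 and above strong) → moderate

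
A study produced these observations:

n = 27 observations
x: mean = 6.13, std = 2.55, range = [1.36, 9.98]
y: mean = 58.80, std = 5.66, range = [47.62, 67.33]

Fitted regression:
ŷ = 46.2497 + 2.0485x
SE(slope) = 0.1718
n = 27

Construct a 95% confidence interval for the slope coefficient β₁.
The 95% CI for β₁ is (1.6947, 2.4023)

Confidence interval for the slope:

The 95% CI for β₁ is: β̂₁ ± t*(α/2, n-2) × SE(β̂₁)

Step 1: Find critical t-value
- Confidence level = 0.95
- Degrees of freedom = n - 2 = 27 - 2 = 25
- t*(α/2, 25) = 2.0595

Step 2: Calculate margin of error
Margin = 2.0595 × 0.1718 = 0.3538

Step 3: Construct interval
CI = 2.0485 ± 0.3538
CI = (1.6947, 2.4023)

Interpretation: each one-unit increase in x is associated with a change in mean y of between 1.6947 and 2.4023, with 95% confidence.
Both endpoints are positive, so the data support a genuinely positive slope at this confidence level.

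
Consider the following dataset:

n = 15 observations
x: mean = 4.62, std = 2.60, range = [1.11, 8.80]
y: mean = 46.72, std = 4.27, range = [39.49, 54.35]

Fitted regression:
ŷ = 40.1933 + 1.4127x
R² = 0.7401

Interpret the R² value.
About 74.01% of the variability in y is accounted for by the regression on x (R² = 0.7401) — a strong linear fit.

The coefficient of determination R² is the fraction of the total variation in y that the fitted line accounts for.

Here R² = 0.7401:
- Explained: 74.01% of the variation in y
- Unexplained (residual): 100% − 74.01% = 25.99%
- Rule of thumb (below 0.3 weak; 0.3 to below 0.7 moderate; 0.7 and above strong) → strong

Note: R² never decreases when predictors are added, so it should not be used alone to compare models of different size.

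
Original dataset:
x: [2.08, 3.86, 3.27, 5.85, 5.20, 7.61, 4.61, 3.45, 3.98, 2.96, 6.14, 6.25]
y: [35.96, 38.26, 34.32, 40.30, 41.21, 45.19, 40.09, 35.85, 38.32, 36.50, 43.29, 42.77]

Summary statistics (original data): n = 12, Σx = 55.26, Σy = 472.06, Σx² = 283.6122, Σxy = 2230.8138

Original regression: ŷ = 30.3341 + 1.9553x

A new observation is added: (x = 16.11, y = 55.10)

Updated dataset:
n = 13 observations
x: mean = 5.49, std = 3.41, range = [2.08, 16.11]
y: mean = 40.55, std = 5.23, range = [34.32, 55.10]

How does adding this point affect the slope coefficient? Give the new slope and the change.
Adding the point moves β₁ from 1.9553 to 1.4827, i.e. it decreases by 0.4726 (-24.2%).

The new point has HIGH LEVERAGE: x = 16.11 is far from the original mean x̄ = 55.26/12 ≈ 4.61 (original range [2.08, 7.61]).

Step 1: Update the sums with the new point (n goes from 12 to 13)
Σx  = 55.26 + 16.11 = 71.37
Σy  = 472.06 + 55.10 = 527.16
Σx² = 283.6122 + 16.11² = 283.6122 + 259.5321 = 543.1443
Σxy = 2230.8138 + 16.11×55.10 = 2230.8138 + 887.6610 = 3118.4748

Step 2: Recompute the slope with b₁ = (nΣxy − ΣxΣy) / (nΣx² − (Σx)²)
Numerator   = 13×3118.4748 − 71.37×527.16 = 40540.1724 − 37623.4092 = 2916.7632
Denominator = 13×543.1443 − 71.37² = 7060.8759 − 5093.6769 = 1967.1990
b₁(new) = 2916.7632 / 1967.1990 = 1.4827

(Same formula on the original sums: (12×2230.8138 − 55.26×472.06) / (12×283.6122 − 55.26²) = 683.7300 / 349.6788 = 1.9553, matching the given fit.)

Step 3: Change in slope
Δβ₁ = 1.4827 − 1.9553 = -0.4726
Relative change = -0.4726 / 1.9553 × 100% = -24.2%
→ the slope decreases when the point is added.

Because the point sits below the extension of the original line at a high-leverage x, it tilts the fit down.
In practice: refit with and without it and report both if conclusions differ; examine leverage (hᵢ) and Cook's distance rather than deleting it automatically.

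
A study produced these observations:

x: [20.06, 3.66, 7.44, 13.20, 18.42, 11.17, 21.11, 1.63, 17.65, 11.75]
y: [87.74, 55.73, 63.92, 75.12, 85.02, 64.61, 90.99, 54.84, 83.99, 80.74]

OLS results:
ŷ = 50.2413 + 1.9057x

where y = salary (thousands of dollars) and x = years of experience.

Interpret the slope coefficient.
For each additional year of experience, predicted salary increases by approximately 1.9057 thousand dollars.

β₁ = 1.9057 is the change in predicted salary (thousand dollars) per additional year of experience.

Interpretation:
- Experience up by 1 year → predicted salary increases by 1.9057 thousand dollars
- This is a linear approximation: the same per-unit change is assumed across the whole observed x range
- The slope describes association in these data, not necessarily a causal effect

(β₀ = 50.2413 is the fitted value at x = 0 and is not part of the slope interpretation.)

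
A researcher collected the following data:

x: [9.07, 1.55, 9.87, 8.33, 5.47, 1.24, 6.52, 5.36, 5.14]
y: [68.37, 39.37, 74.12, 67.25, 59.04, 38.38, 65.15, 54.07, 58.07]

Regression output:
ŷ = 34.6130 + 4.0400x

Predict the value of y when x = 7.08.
ŷ = 63.2162

Plug x = 7.08 into the fitted line:

ŷ = 34.6130 + 4.0400 × 7.08
ŷ = 34.6130 + 28.6032
ŷ = 63.2162

This is the fitted mean response at that x — an individual observation would come with a wider prediction interval.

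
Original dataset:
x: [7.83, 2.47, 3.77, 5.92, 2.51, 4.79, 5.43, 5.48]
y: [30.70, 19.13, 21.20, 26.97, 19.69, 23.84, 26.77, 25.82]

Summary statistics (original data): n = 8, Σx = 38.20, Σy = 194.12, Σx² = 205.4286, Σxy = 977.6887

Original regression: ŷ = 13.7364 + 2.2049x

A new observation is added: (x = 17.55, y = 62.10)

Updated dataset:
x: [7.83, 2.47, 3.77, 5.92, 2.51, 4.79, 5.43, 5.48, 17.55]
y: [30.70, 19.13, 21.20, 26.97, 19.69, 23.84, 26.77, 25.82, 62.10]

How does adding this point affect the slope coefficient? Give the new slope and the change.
The slope changes from 2.2049 to 2.8580 (change of +0.6531, or +29.6%).

x = 17.55 lies well outside the original x-range [2.47, 7.83] (x̄ ≈ 4.78), so this observation has high leverage and can move the slope substantially.

Step 1: Update the sums with the new point (n goes from 8 to 9)
Σx  = 38.20 + 17.55 = 55.75
Σy  = 194.12 + 62.10 = 256.22
Σx² = 205.4286 + 17.55² = 205.4286 + 308.0025 = 513.4311
Σxy = 977.6887 + 17.55×62.10 = 977.6887 + 1089.8550 = 2067.5437

Step 2: Recompute the slope with b₁ = (nΣxy − ΣxΣy) / (nΣx² − (Σx)²)
Numerator   = 9×2067.5437 − 55.75×256.22 = 18607.8933 − 14284.2650 = 4323.6283
Denominator = 9×513.4311 − 55.75² = 4620.8799 − 3108.0625 = 1512.8174
b₁(new) = 4323.6283 / 1512.8174 = 2.8580

(Same formula on the original sums: (8×977.6887 − 38.20×194.12) / (8×205.4286 − 38.20²) = 406.1256 / 184.1888 = 2.2049, matching the given fit.)

Step 3: Change in slope
Δβ₁ = 2.8580 − 2.2049 = +0.6531
Relative change = +0.6531 / 2.2049 × 100% = +29.6%
→ the slope increases when the point is added.

Because the point sits above the extension of the original line at a high-leverage x, it tilts the fit up.
In practice: investigate whether it comes from the same population as the rest of the sample.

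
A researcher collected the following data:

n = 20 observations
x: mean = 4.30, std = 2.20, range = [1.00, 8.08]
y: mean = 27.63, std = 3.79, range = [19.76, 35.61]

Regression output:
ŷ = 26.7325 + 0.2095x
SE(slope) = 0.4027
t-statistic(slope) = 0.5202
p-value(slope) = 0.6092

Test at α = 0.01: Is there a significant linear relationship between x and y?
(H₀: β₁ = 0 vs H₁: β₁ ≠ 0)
Fail to reject H₀: p-value = 0.6092 ≥ α = 0.01. The linear relationship is not significant at the 1% level.

Hypothesis test for the slope coefficient:

H₀: β₁ = 0 (no linear relationship)
H₁: β₁ ≠ 0 (linear relationship exists)

Test statistic: t = β̂₁ / SE(β̂₁) = 0.2095 / 0.4027 = 0.5202

p = 0.6092: how often a slope estimate this far from 0 (in SE units) would arise by chance if β₁ were truly 0.

Decision rule: reject H₀ if p-value < α.
p-value = 0.6092 ≥ α = 0.01 → fail to reject H₀.

There is not sufficient evidence at the 1% significance level to conclude that a linear relationship exists between x and y.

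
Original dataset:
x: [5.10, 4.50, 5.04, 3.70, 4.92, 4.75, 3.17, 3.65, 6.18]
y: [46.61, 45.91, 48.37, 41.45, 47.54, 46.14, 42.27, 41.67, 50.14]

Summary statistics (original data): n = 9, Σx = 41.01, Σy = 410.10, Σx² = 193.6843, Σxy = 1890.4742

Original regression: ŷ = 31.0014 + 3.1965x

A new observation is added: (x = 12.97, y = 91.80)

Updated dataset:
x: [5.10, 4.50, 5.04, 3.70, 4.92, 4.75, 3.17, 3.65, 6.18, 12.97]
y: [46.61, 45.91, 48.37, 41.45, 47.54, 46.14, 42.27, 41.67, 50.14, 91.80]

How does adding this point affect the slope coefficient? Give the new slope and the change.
New slope β₁ = 5.2731 versus 3.1965 before: a change of +2.0766 (+65.0%).

x = 12.97 lies well outside the original x-range [3.17, 6.18] (x̄ ≈ 4.56), so this observation has high leverage and can move the slope substantially.

Step 1: Update the sums with the new point (n goes from 9 to 10)
Σx  = 41.01 + 12.97 = 53.98
Σy  = 410.10 + 91.80 = 501.90
Σx² = 193.6843 + 12.97² = 193.6843 + 168.2209 = 361.9052
Σxy = 1890.4742 + 12.97×91.80 = 1890.4742 + 1190.6460 = 3081.1202

Step 2: Recompute the slope with b₁ = (nΣxy − ΣxΣy) / (nΣx² − (Σx)²)
Numerator   = 10×3081.1202 − 53.98×501.90 = 30811.2020 − 27092.5620 = 3718.6400
Denominator = 10×361.9052 − 53.98² = 3619.0520 − 2913.8404 = 705.2116
b₁(new) = 3718.6400 / 705.2116 = 5.2731

(Same formula on the original sums: (9×1890.4742 − 41.01×410.10) / (9×193.6843 − 41.01²) = 196.0668 / 61.3386 = 3.1965, matching the given fit.)

Step 3: Change in slope
Δβ₁ = 5.2731 − 3.1965 = +2.0766
Relative change = +2.0766 / 3.1965 × 100% = +65.0%
→ the slope increases when the point is added.

A high-leverage point only changes the slope if it is off the original line; here y = 91.80 is above the original trend, so the slope increases.
In practice: check such a point for data-entry or measurement error; examine leverage (hᵢ) and Cook's distance rather than deleting it automatically.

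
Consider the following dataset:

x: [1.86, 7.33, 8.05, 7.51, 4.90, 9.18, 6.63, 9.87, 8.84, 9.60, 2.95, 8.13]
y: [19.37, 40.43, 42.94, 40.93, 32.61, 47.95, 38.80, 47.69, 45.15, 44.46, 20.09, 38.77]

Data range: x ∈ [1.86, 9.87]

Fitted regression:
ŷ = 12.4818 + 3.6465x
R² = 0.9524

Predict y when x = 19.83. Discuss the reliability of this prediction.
ŷ = 84.7919, but this is extrapolation (above the data range [1.86, 9.87]) and may be unreliable.

Prediction calculation:
ŷ = 12.4818 + 3.6465 × 19.83
ŷ = 84.7919

Reliability:
- Data range: x ∈ [1.86, 9.87]
- Prediction point: x = 19.83 is 9.96 units above the observed range → this is EXTRAPOLATION, not interpolation

Why that matters here:
- There are no observations near this x to validate the fitted line there
- The standard error of prediction grows with (x − x̄)², and x = 19.83 is far from x̄ = 7.07
- R² describes fit only over the sampled x values; it says nothing about behaviour beyond them

The R² = 0.9524 only validates the fit within [1.86, 9.87]; treat ŷ = 84.7919 with caution.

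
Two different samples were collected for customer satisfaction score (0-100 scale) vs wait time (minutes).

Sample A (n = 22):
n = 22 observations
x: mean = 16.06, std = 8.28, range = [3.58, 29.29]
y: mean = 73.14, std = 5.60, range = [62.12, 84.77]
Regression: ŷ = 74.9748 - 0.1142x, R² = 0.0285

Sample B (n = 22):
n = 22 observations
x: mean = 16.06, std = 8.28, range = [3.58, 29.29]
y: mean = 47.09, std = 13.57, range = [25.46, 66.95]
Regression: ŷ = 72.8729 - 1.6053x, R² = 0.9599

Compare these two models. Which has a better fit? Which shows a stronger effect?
Model B has the better fit (R² = 0.9599 vs 0.0285). Model B shows the stronger effect (|β₁| = 1.6053 vs 0.1142).

Model Comparison:

Goodness of fit (R²):
- Model A: R² = 0.0285 → 2.85% of variance in satisfaction score explained
- Model B: R² = 0.9599 → 95.99% of variance in satisfaction score explained
- 0.9599 > 0.0285 → Model B has the better fit

Effect size (slope magnitude):
- Model A: β₁ = -0.1142 → predicted satisfaction score falls 0.1142 points per additional minute of wait time
- Model B: β₁ = -1.6053 → predicted satisfaction score falls 1.6053 points per additional minute of wait time
- |-0.1142| < |-1.6053| → Model B shows the stronger marginal effect

Notes:
- A better fit (higher R²) doesn't necessarily mean a more important relationship.
- A steeper slope doesn't make a better model if the scatter around the line is large.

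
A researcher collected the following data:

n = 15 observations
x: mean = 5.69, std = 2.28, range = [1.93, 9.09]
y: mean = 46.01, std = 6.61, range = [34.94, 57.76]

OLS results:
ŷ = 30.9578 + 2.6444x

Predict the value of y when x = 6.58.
ŷ = 48.3580

To predict y for x = 6.58, substitute into the regression equation:

ŷ = 30.9578 + 2.6444 × 6.58
ŷ = 30.9578 + 17.4002
ŷ = 48.3580

This is the fitted mean response at that x — an individual observation would come with a wider prediction interval.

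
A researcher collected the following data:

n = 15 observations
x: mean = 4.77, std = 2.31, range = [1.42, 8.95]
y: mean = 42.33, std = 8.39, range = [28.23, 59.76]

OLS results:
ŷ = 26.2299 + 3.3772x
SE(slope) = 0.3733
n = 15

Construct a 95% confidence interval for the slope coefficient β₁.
The 95% CI for β₁ is (2.5707, 4.1837)

Confidence interval for the slope:

The 95% CI for β₁ is: β̂₁ ± t*(α/2, n-2) × SE(β̂₁)

Step 1: Find critical t-value
- Confidence level = 0.95
- Degrees of freedom = n - 2 = 15 - 2 = 13
- t*(α/2, 13) = 2.1604

Step 2: Calculate margin of error
Margin = 2.1604 × 0.3733 = 0.8065

Step 3: Construct interval
CI = 3.3772 ± 0.8065
CI = (2.5707, 4.1837)

Interpretation: each one-unit increase in x is associated with a change in mean y of between 2.5707 and 4.1837, with 95% confidence.
The interval does not include 0, suggesting a significant linear relationship.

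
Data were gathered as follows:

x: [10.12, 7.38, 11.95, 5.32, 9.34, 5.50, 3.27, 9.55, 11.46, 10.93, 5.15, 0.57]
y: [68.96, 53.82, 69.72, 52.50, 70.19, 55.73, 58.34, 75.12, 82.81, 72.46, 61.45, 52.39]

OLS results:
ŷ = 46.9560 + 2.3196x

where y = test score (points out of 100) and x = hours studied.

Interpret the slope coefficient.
For each additional hour of study time, predicted test score increases by approximately 2.3196 points.

β₁ = 2.3196 is the change in predicted test score (points) per additional hour of study time.

Interpretation:
- Study time up by 1 hour → predicted test score increases by 2.3196 points
- The effect is assumed constant over the observed range of x (linearity)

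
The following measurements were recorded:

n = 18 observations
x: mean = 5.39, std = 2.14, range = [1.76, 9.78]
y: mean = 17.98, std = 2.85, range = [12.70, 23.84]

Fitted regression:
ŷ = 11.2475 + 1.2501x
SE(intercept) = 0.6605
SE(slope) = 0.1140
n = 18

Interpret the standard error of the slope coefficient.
The slope 1.2501 is pinned down to within about ±0.1140 (one SE) by these data — relative uncertainty 9.1%, i.e. precise.

What SE measures:
- The standard error quantifies the sampling variability of the coefficient estimate
- It is the estimated standard deviation of β̂₁ across hypothetical repeated samples of the same size
- Smaller SE → more precise estimate

Relative precision:
- SE / |β̂₁| = 0.1140 / 1.2501 = 9.1%
- Rule of thumb (under 20%: precise; 20% to under 50%: moderately precise; 50% or more: imprecise) → precise

Rough 95% range (±2 SE): 1.2501 ± 0.2280 → (1.0221, 1.4781).

What drives SE(β̂₁): larger n (here n = 18) → smaller SE; more residual scatter → larger SE; wider spread of x values → smaller SE.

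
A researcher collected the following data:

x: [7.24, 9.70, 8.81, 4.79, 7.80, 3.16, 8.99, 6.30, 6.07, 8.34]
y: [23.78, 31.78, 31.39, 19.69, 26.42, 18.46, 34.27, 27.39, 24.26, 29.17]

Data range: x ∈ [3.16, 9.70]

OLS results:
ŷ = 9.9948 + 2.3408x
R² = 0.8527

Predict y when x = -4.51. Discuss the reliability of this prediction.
The equation gives ŷ = -0.5622; however x = -4.51 is 7.67 units below the observed range, so this extrapolated value should not be trusted.

Prediction calculation:
ŷ = 9.9948 + 2.3408 × (-4.51)
ŷ = -0.5622

Reliability:
- Data range: x ∈ [3.16, 9.70]
- Prediction point: x = -4.51 is 7.67 units below the observed range → this is EXTRAPOLATION, not interpolation

Why that matters here:
- Real relationships often flatten, saturate, or turn nonlinear at extremes
- There are no observations near this x to validate the fitted line there
- The linear relationship may not hold outside the observed range

Report the number if required, but flag clearly that it is an extrapolation.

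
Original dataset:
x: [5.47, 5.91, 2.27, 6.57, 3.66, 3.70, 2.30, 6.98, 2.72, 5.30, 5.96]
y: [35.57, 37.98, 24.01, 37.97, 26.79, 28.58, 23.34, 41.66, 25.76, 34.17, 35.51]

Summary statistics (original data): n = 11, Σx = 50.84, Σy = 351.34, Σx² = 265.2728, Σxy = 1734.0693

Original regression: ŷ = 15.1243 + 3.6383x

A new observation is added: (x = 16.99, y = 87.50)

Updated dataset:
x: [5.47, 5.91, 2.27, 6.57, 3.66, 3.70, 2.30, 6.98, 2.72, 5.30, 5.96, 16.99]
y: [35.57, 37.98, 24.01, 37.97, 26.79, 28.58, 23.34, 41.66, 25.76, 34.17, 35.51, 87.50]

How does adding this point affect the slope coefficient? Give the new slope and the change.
The slope changes from 3.6383 to 4.3405 (change of +0.7022, or +19.3%).

x = 16.99 lies well outside the original x-range [2.27, 6.98] (x̄ ≈ 4.62), so this observation has high leverage and can move the slope substantially.

Step 1: Update the sums with the new point (n goes from 11 to 12)
Σx  = 50.84 + 16.99 = 67.83
Σy  = 351.34 + 87.50 = 438.84
Σx² = 265.2728 + 16.99² = 265.2728 + 288.6601 = 553.9329
Σxy = 1734.0693 + 16.99×87.50 = 1734.0693 + 1486.6250 = 3220.6943

Step 2: Recompute the slope with b₁ = (nΣxy − ΣxΣy) / (nΣx² − (Σx)²)
Numerator   = 12×3220.6943 − 67.83×438.84 = 38648.3316 − 29766.5172 = 8881.8144
Denominator = 12×553.9329 − 67.83² = 6647.1948 − 4600.9089 = 2046.2859
b₁(new) = 8881.8144 / 2046.2859 = 4.3405

(Same formula on the original sums: (11×1734.0693 − 50.84×351.34) / (11×265.2728 − 50.84²) = 1212.6367 / 333.2952 = 3.6383, matching the given fit.)

Step 3: Change in slope
Δβ₁ = 4.3405 − 3.6383 = +0.7022
Relative change = +0.7022 / 3.6383 × 100% = +19.3%
→ the slope increases when the point is added.

A high-leverage point only changes the slope if it is off the original line; here y = 87.50 is above the original trend, so the slope increases.
In practice: check such a point for data-entry or measurement error.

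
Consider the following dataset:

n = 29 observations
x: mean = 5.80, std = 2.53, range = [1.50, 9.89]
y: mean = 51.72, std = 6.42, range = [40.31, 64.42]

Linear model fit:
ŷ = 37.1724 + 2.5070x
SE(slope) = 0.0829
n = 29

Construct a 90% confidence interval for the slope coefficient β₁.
The 90% CI for β₁ is (2.3658, 2.6482)

Confidence interval for the slope:

The 90% CI for β₁ is: β̂₁ ± t*(α/2, n-2) × SE(β̂₁)

Step 1: Find critical t-value
- Confidence level = 0.9
- Degrees of freedom = n - 2 = 29 - 2 = 27
- t*(α/2, 27) = 1.7033

Step 2: Calculate margin of error
Margin = 1.7033 × 0.0829 = 0.1412

Step 3: Construct interval
CI = 2.5070 ± 0.1412
CI = (2.3658, 2.6482)

Interpretation: We are 90% confident that the true slope β₁ lies between 2.3658 and 2.6482.
Both endpoints are positive, so the data support a genuinely positive slope at this confidence level.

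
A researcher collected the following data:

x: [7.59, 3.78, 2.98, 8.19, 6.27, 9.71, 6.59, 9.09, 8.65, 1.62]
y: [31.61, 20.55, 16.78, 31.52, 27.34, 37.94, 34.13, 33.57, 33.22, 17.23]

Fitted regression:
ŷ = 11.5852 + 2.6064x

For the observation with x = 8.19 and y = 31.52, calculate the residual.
Residual = -1.4116

The residual is the difference between the actual value and the predicted value:

Residual = y - ŷ

Step 1: Calculate predicted value
ŷ = 11.5852 + 2.6064 × 8.19
ŷ = 32.9316

Step 2: Calculate residual
Residual = 31.52 - 32.9316
Residual = -1.4116

The residual is negative, so the observed y = 31.52 sits below the regression line (the line overestimates it by 1.4116).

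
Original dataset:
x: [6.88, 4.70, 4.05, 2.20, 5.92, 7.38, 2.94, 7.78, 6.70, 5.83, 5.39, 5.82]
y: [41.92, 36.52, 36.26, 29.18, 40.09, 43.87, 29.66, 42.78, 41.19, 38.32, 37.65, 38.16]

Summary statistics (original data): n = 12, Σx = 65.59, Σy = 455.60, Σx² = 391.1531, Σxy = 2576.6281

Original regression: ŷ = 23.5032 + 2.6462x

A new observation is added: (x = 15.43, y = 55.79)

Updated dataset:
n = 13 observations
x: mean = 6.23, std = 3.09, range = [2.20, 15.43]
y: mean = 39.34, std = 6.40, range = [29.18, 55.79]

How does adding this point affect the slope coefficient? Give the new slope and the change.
Adding the point moves β₁ from 2.6462 to 2.0140, i.e. it decreases by 0.6322 (-23.9%).

The new point has HIGH LEVERAGE: x = 15.43 is far from the original mean x̄ = 65.59/12 ≈ 5.47 (original range [2.20, 7.78]).

Step 1: Update the sums with the new point (n goes from 12 to 13)
Σx  = 65.59 + 15.43 = 81.02
Σy  = 455.60 + 55.79 = 511.39
Σx² = 391.1531 + 15.43² = 391.1531 + 238.0849 = 629.2380
Σxy = 2576.6281 + 15.43×55.79 = 2576.6281 + 860.8397 = 3437.4678

Step 2: Recompute the slope with b₁ = (nΣxy − ΣxΣy) / (nΣx² − (Σx)²)
Numerator   = 13×3437.4678 − 81.02×511.39 = 44687.0814 − 41432.8178 = 3254.2636
Denominator = 13×629.2380 − 81.02² = 8180.0940 − 6564.2404 = 1615.8536
b₁(new) = 3254.2636 / 1615.8536 = 2.0140

(Same formula on the original sums: (12×2576.6281 − 65.59×455.60) / (12×391.1531 − 65.59²) = 1036.7332 / 391.7891 = 2.6462, matching the given fit.)

Step 3: Change in slope
Δβ₁ = 2.0140 − 2.6462 = -0.6322
Relative change = -0.6322 / 2.6462 × 100% = -23.9%
→ the slope decreases when the point is added.

A high-leverage point only changes the slope if it is off the original line; here y = 55.79 is below the original trend, so the slope decreases.
In practice: investigate whether it comes from the same population as the rest of the sample; refit with and without it and report both if conclusions differ.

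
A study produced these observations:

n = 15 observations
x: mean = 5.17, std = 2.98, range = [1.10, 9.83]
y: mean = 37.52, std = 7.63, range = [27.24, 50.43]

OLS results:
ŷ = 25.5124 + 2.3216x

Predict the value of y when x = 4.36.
ŷ = 35.6346

Plug x = 4.36 into the fitted line:

ŷ = 25.5124 + 2.3216 × 4.36
ŷ = 25.5124 + 10.1222
ŷ = 35.6346

This is the fitted mean response at that x — an individual observation would come with a wider prediction interval.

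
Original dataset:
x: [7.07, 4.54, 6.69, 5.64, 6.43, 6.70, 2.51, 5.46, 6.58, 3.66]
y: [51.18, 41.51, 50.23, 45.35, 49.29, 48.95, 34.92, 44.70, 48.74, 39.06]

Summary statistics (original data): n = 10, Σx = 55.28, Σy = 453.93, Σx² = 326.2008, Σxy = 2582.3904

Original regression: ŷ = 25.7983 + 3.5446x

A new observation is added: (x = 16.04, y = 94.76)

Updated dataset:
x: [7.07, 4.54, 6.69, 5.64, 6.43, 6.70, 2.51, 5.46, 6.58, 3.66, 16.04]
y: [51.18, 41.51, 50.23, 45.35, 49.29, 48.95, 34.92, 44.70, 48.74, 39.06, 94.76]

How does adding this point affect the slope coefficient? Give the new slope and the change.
New slope β₁ = 4.5002 versus 3.5446 before: a change of +0.9556 (+27.0%).

x = 16.04 lies well outside the original x-range [2.51, 7.07] (x̄ ≈ 5.53), so this observation has high leverage and can move the slope substantially.

Step 1: Update the sums with the new point (n goes from 10 to 11)
Σx  = 55.28 + 16.04 = 71.32
Σy  = 453.93 + 94.76 = 548.69
Σx² = 326.2008 + 16.04² = 326.2008 + 257.2816 = 583.4824
Σxy = 2582.3904 + 16.04×94.76 = 2582.3904 + 1519.9504 = 4102.3408

Step 2: Recompute the slope with b₁ = (nΣxy − ΣxΣy) / (nΣx² − (Σx)²)
Numerator   = 11×4102.3408 − 71.32×548.69 = 45125.7488 − 39132.5708 = 5993.1780
Denominator = 11×583.4824 − 71.32² = 6418.3064 − 5086.5424 = 1331.7640
b₁(new) = 5993.1780 / 1331.7640 = 4.5002

(Same formula on the original sums: (10×2582.3904 − 55.28×453.93) / (10×326.2008 − 55.28²) = 730.6536 / 206.1296 = 3.5446, matching the given fit.)

Step 3: Change in slope
Δβ₁ = 4.5002 − 3.5446 = +0.9556
Relative change = +0.9556 / 3.5446 × 100% = +27.0%
→ the slope increases when the point is added.

A high-leverage point only changes the slope if it is off the original line; here y = 94.76 is above the original trend, so the slope increases.
In practice: investigate whether it comes from the same population as the rest of the sample.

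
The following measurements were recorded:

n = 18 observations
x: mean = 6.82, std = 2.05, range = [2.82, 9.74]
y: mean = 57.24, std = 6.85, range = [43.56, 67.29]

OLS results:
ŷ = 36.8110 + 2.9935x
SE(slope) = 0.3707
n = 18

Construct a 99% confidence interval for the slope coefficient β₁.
The 99% CI for β₁ is (1.9108, 4.0762)

Confidence interval for the slope:

The 99% CI for β₁ is: β̂₁ ± t*(α/2, n-2) × SE(β̂₁)

Step 1: Find critical t-value
- Confidence level = 0.99
- Degrees of freedom = n - 2 = 18 - 2 = 16
- t*(α/2, 16) = 2.9208

Step 2: Calculate margin of error
Margin = 2.9208 × 0.3707 = 1.0827

Step 3: Construct interval
CI = 2.9935 ± 1.0827
CI = (1.9108, 4.0762)

Interpretation: each one-unit increase in x is associated with a change in mean y of between 1.9108 and 4.0762, with 99% confidence.
Both endpoints are positive, so the data support a genuinely positive slope at this confidence level.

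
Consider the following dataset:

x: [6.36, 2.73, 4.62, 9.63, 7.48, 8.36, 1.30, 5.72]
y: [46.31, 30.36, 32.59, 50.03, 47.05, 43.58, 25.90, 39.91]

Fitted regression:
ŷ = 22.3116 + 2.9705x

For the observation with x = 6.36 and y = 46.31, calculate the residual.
Residual = 5.1060

The residual is the difference between the actual value and the predicted value:

Residual = y - ŷ

Step 1: Calculate predicted value
ŷ = 22.3116 + 2.9705 × 6.36
ŷ = 41.2040

Step 2: Calculate residual
Residual = 46.31 - 41.2040
Residual = 5.1060

The residual is positive, so the observed y = 46.31 sits above the regression line (the line underestimates it by 5.1060).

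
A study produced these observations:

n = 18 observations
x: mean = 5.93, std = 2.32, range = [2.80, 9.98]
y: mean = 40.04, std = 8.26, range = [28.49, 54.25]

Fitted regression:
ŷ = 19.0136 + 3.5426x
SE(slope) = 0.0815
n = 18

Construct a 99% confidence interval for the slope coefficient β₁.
The 99% CI for β₁ is (3.3046, 3.7806)

Confidence interval for the slope:

The 99% CI for β₁ is: β̂₁ ± t*(α/2, n-2) × SE(β̂₁)

Step 1: Find critical t-value
- Confidence level = 0.99
- Degrees of freedom = n - 2 = 18 - 2 = 16
- t*(α/2, 16) = 2.9208

Step 2: Calculate margin of error
Margin = 2.9208 × 0.0815 = 0.2380

Step 3: Construct interval
CI = 3.5426 ± 0.2380
CI = (3.3046, 3.7806)

Interpretation: We are 99% confident that the true slope β₁ lies between 3.3046 and 3.7806.
The interval does not include 0, suggesting a significant linear relationship.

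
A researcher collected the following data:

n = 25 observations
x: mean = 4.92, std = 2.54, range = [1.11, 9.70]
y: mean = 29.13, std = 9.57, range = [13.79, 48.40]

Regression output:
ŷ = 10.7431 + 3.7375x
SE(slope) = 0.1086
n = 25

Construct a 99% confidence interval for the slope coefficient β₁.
The 99% CI for β₁ is (3.4326, 4.0424)

Confidence interval for the slope:

The 99% CI for β₁ is: β̂₁ ± t*(α/2, n-2) × SE(β̂₁)

Step 1: Find critical t-value
- Confidence level = 0.99
- Degrees of freedom = n - 2 = 25 - 2 = 23
- t*(α/2, 23) = 2.8073

Step 2: Calculate margin of error
Margin = 2.8073 × 0.1086 = 0.3049

Step 3: Construct interval
CI = 3.7375 ± 0.3049
CI = (3.4326, 4.0424)

Interpretation: We are 99% confident that the true slope β₁ lies between 3.4326 and 4.0424.
Since 0 is outside the interval, a two-sided test at α = 0.01 would reject H₀: β₁ = 0.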